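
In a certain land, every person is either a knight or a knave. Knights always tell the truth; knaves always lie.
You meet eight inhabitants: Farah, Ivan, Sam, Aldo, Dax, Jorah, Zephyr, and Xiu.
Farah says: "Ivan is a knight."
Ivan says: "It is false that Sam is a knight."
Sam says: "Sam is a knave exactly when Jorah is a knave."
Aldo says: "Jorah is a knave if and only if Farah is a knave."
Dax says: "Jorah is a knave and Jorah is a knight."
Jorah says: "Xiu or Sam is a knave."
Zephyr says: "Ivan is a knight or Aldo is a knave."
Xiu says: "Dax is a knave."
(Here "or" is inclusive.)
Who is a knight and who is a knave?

Farah is a knight, Ivan is a knight, Sam is a knave, Aldo is a knight, Dax is a knave, Jorah is a knight, Zephyr is a knight, and Xiu is a knight.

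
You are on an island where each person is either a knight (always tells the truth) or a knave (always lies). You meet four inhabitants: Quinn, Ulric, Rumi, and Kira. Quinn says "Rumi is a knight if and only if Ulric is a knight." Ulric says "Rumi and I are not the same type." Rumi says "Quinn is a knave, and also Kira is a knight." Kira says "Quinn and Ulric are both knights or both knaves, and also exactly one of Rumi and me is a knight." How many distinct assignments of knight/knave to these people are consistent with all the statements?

Consistent assignments:
  Quinn=knight, Ulric=knave, Rumi=knave, Kira=knave
  Quinn=knave, Ulric=knight, Rumi=knave, Kira=knave

2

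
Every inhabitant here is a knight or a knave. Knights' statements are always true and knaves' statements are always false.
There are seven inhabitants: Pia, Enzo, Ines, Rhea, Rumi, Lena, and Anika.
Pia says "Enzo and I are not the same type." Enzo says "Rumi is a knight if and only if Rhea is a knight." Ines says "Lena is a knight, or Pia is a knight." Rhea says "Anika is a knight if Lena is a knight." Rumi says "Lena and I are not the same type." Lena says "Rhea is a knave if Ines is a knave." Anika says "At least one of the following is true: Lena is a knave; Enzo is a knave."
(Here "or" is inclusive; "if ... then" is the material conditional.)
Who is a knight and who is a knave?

Pia is a knave, Enzo is a knave, Ines is a knave, Rhea is a knight, Rumi is a knave, Lena is a knave, and Anika is a knight.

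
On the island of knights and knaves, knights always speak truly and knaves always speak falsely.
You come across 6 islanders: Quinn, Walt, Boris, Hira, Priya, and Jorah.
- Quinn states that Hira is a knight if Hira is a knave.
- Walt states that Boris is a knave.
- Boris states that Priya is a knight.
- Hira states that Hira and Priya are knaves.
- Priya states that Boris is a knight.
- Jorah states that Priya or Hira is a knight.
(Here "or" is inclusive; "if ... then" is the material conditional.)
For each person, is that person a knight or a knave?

Quinn is a knave, Walt is a knave, Boris is a knight, Hira is a knave, Priya is a knight, and Jorah is a knight.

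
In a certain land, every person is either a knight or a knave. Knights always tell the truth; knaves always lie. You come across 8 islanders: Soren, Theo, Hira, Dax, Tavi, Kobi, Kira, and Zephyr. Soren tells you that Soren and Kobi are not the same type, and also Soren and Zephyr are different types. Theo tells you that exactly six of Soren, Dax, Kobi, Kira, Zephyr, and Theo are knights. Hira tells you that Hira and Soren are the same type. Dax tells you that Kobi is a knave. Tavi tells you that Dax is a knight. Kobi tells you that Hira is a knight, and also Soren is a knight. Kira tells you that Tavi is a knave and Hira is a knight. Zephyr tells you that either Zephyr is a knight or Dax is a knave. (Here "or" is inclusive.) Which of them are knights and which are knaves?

As a knight, Soren's statement "Soren and Kobi are not the same type, and also Soren and Zephyr are different types" should be true; it is.
Theo is a knave, and the claim "exactly six of Soren, Dax, Kobi, Kira, Zephyr, and Theo are knights" is indeed false.
Hira (knave): "Hira and Soren are the same type" — false. ✓
Since Dax is a knight, "Kobi is a knave" needs to be true, which holds.
As a knight, Tavi's statement "Dax is a knight" should be true; it is.
Kobi (knave): "Hira is a knight, and also Soren is a knight" — false. ✓
As a knave, Kira's statement "Tavi is a knave and Hira is a knight" should be false; it is.
Since Zephyr is a knave, "either Zephyr is a knight or Dax is a knave" needs to be false, which holds.

Soren is a knight, Theo is a knave, Hira is a knave, Dax is a knight, Tavi is a knight, Kobi is a knave, Kira is a knave, and Zephyr is a knave.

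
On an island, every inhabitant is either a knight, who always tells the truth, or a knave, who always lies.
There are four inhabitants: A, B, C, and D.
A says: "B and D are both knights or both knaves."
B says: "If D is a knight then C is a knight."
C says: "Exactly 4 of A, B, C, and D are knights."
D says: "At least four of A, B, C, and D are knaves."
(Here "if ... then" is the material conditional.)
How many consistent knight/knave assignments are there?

Consistent assignments:
  A=knave, B=knight, C=knave, D=knave

1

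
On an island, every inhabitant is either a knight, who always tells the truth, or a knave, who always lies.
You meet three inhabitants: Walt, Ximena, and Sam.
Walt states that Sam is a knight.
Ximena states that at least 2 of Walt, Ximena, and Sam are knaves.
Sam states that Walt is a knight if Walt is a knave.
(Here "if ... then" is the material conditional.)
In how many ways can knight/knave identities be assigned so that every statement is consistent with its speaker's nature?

2

Consistent assignments:
  Walt=knight, Ximena=knave, Sam=knight
  Walt=knave, Ximena=knight, Sam=knave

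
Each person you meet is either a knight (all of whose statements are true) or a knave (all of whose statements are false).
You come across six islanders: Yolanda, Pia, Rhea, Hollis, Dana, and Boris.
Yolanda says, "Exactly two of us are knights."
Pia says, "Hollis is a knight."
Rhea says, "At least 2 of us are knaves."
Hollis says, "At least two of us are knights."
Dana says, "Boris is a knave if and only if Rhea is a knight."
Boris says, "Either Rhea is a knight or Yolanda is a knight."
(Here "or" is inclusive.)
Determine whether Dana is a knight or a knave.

Dana is a knave.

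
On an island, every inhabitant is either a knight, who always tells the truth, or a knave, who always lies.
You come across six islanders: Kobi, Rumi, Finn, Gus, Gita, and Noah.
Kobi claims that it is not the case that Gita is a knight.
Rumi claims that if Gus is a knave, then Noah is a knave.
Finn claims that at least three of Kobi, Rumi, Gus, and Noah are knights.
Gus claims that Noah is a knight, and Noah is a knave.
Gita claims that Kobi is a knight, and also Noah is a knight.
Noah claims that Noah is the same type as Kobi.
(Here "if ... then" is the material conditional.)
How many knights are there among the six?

2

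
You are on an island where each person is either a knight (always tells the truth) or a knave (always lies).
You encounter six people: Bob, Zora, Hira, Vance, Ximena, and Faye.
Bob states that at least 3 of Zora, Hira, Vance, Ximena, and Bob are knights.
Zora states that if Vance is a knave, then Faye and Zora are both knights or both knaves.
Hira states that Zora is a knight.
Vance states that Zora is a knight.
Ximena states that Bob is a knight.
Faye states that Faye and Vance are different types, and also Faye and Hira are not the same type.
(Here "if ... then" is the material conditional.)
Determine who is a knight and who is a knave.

Bob is a knave; "at least 3 of Zora, Hira, Vance, Ximena, and Bob are knights" is false, as required.
Zora is a knave; "if Vance is a knave, then Faye and Zora are both knights or both knaves" is false, as required.
Hira is a knave, and the claim "Zora is a knight" is indeed false.
Since Vance is a knave, "Zora is a knight" needs to be false, which holds.
Ximena is a knave, so "Bob is a knight" must be false — and it is.
Since Faye is a knight, "Faye and Vance are different types, and also Faye and Hira are not the same type" needs to be True, which holds.

Bob is a knave, Zora is a knave, Hira is a knave, Vance is a knave, Ximena is a knave, and Faye is a knight.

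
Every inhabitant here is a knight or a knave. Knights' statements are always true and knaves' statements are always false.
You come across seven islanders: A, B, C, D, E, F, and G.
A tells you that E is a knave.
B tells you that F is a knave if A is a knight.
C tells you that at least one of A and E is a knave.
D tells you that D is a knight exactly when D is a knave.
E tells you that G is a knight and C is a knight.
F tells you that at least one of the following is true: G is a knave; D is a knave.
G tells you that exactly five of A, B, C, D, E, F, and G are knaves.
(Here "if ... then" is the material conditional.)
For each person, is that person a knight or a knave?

Knights: A, C, and F. Knaves: B, D, E, and G.

A (knight): "E is a knave" — True. ✓
B (knave): "F is a knave if A is a knight" — false. ✓
C is a knight, so "at least one of A and E is a knave" must be True — and it is.
D is a knave, and the claim "D is a knight exactly when D is a knave" is indeed false.
E is a knave, and the claim "G is a knight and C is a knight" is indeed false.
F (knight): "at least one of the following is true: G is a knave; D is a knave" — True. ✓
G is a knave; "exactly five of A, B, C, D, E, F, and G are knaves" is false, as required.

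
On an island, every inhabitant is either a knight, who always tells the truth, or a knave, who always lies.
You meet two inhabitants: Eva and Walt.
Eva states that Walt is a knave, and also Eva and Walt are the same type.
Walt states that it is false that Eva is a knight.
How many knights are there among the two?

1

The unique consistent assignment is Eva=knave, Walt=knight.
That has 1 knight.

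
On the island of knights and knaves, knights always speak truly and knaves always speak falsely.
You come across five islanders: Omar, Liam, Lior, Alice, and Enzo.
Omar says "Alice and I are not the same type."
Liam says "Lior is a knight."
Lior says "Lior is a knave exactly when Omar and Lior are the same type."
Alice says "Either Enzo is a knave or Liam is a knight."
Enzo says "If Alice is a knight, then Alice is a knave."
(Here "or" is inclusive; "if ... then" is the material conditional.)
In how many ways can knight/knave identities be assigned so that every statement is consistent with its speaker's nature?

1

Consistent assignments:
  Omar=knight, Liam=knave, Lior=knave, Alice=knave, Enzo=knight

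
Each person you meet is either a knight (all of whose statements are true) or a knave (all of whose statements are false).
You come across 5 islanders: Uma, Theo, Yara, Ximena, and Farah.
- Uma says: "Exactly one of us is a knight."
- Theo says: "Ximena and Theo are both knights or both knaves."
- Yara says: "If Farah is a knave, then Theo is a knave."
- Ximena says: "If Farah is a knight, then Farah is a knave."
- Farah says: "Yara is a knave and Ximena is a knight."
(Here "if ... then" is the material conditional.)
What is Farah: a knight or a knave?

Farah is a knave.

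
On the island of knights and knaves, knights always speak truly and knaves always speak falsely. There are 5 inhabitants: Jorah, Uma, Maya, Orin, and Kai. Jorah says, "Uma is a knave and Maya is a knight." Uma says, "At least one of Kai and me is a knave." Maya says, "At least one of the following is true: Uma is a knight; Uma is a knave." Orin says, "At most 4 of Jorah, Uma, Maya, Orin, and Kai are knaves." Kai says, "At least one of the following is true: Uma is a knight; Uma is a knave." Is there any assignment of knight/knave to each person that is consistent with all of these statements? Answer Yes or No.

No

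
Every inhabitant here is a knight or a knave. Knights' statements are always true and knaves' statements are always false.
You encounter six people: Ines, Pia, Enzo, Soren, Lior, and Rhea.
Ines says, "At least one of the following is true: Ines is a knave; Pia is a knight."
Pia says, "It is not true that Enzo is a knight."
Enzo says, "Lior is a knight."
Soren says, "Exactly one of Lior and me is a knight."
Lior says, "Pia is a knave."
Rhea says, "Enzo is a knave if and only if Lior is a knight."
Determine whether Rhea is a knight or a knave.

Consistent assignments: {Ines=knight, Pia=knight, Enzo=knave, Soren=knight, Lior=knave, Rhea=knave}; {Ines=knight, Pia=knight, Enzo=knave, Soren=knave, Lior=knave, Rhea=knave}
In every consistent assignment, Rhea is a knave.

Rhea is a knave.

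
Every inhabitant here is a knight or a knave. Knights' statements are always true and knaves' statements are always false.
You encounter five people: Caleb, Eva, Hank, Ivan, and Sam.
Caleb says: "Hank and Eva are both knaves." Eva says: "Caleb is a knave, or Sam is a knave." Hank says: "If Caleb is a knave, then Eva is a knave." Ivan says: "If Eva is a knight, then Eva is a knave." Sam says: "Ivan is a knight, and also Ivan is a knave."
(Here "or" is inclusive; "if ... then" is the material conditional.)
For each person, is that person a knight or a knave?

Caleb is a knave, Eva is a knight, Hank is a knave, Ivan is a knave, and Sam is a knave.

Caleb is a knave; "Hank and Eva are both knaves" is False, as required.
As a knight, Eva's statement "Caleb is a knave, or Sam is a knave" should be true; it is.
Hank is a knave; "if Caleb is a knave, then Eva is a knave" is False, as required.
Ivan is a knave; "if Eva is a knight, then Eva is a knave" is False, as required.
Sam is a knave; "Ivan is a knight, and also Ivan is a knave" is False, as required.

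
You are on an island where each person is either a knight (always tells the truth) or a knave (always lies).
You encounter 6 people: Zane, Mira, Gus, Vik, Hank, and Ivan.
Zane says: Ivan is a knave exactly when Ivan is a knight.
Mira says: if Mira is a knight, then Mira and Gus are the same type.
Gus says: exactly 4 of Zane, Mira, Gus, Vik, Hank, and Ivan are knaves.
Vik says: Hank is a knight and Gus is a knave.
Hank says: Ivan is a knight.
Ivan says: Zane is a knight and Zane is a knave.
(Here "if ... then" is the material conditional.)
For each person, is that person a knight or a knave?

Zane (knave): "Ivan is a knave exactly when Ivan is a knight" — false. ✓
Mira (knight): "if Mira is a knight, then Mira and Gus are the same type" — true. ✓
As a knight, Gus's statement "exactly 4 of Zane, Mira, Gus, Vik, Hank, and Ivan are knaves" should be true; it is.
Since Vik is a knave, "Hank is a knight and Gus is a knave" needs to be false, which holds.
Hank is a knave, and the claim "Ivan is a knight" is indeed false.
Ivan is a knave, so "Zane is a knight and Zane is a knave" must be false — and it is.

Zane is a knave, Mira is a knight, Gus is a knight, Vik is a knave, Hank is a knave, and Ivan is a knave.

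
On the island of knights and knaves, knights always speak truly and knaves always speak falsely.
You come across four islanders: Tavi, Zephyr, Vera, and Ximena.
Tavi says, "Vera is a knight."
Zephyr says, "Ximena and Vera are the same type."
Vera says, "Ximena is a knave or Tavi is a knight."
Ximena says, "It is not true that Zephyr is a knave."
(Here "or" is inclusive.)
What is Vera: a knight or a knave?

Vera is a knight.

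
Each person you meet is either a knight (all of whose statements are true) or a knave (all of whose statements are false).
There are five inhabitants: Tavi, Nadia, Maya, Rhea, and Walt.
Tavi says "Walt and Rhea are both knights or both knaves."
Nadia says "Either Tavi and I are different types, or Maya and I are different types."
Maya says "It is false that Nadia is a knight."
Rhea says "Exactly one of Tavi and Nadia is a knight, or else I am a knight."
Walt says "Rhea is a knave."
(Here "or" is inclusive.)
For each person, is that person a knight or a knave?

Tavi is a knave, Nadia is a knight, Maya is a knave, Rhea is a knight, and Walt is a knave.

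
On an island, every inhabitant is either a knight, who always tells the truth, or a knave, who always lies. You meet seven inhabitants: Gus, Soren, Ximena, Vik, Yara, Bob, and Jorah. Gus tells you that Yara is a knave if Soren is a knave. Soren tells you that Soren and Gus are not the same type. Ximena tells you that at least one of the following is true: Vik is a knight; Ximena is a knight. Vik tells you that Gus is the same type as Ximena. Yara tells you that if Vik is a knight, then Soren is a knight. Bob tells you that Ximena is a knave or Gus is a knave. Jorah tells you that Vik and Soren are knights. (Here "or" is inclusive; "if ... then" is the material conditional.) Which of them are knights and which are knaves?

Gus is a knave, Soren is a knave, Ximena is a knight, Vik is a knave, Yara is a knight, Bob is a knight, and Jorah is a knave.

Since Gus is a knave, "Yara is a knave if Soren is a knave" needs to be false, which holds.
Soren is a knave, and the claim "Soren and Gus are not the same type" is indeed false.
Ximena (knight): "at least one of the following is true: Vik is a knight; Ximena is a knight" — true. ✓
Vik is a knave, so "Gus is the same type as Ximena" must be false — and it is.
Yara (knight): "if Vik is a knight, then Soren is a knight" — true. ✓
Since Bob is a knight, "Ximena is a knave or Gus is a knave" needs to be true, which holds.
As a knave, Jorah's statement "Vik and Soren are knights" should be false; it is.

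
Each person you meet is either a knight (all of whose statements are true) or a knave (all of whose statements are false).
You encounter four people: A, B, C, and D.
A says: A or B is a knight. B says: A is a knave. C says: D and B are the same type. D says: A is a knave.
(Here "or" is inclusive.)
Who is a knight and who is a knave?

A is a knight, B is a knave, C is a knight, and D is a knave.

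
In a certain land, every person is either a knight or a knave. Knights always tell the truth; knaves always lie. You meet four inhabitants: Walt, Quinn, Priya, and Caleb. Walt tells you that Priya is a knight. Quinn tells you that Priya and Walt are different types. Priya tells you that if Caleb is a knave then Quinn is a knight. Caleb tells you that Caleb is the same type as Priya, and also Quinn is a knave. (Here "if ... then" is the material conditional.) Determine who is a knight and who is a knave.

Knights: Walt, Priya, and Caleb. Knaves: Quinn.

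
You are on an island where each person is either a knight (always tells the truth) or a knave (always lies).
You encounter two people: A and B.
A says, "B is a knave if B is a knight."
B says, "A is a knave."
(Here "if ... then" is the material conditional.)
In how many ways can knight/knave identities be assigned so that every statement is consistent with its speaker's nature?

Consistent assignments:
  A=knight, B=knave
  A=knave, B=knight

2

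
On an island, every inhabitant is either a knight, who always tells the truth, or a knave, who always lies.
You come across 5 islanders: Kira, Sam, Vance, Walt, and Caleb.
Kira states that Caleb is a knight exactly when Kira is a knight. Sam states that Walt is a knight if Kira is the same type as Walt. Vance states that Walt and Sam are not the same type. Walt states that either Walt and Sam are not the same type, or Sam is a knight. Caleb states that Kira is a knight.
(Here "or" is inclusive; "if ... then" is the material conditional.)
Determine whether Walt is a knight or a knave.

Walt is a knight.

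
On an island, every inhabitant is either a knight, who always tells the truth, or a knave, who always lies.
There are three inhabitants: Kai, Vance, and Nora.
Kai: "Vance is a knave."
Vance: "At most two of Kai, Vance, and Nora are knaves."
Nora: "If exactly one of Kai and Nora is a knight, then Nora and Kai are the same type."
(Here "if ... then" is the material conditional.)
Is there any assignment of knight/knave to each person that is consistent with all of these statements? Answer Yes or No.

No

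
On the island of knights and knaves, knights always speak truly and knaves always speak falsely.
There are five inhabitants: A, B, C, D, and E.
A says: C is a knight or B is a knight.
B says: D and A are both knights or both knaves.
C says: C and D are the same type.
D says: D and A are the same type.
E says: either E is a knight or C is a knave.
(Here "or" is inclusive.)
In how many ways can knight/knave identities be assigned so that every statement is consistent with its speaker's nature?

3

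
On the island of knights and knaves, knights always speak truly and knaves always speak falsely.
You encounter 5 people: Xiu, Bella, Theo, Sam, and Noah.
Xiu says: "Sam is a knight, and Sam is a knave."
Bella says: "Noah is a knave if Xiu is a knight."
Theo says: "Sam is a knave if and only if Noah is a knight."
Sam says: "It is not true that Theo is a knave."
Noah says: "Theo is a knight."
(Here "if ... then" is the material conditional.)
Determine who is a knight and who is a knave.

Knights: Bella. Knaves: Xiu, Theo, Sam, and Noah.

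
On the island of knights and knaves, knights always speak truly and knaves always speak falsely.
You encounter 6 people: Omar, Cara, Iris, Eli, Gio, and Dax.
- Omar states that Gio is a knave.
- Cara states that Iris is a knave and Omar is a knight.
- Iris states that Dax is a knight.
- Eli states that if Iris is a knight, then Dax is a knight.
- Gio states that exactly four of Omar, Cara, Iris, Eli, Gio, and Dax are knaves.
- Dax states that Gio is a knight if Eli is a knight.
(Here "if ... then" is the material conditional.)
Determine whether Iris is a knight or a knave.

Iris is a knave.

Consistent assignments: {Omar=knight, Cara=knight, Iris=knave, Eli=knight, Gio=knave, Dax=knave}
In every consistent assignment, Iris is a knave.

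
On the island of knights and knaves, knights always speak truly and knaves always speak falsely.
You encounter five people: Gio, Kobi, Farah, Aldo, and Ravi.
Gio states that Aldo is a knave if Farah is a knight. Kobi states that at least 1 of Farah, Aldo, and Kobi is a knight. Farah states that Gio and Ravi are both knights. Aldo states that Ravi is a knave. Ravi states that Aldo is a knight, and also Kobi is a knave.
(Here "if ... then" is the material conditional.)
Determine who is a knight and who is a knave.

Gio (knight): "Aldo is a knave if Farah is a knight" — True. ✓
Since Kobi is a knight, "at least 1 of Farah, Aldo, and Kobi is a knight" needs to be True, which holds.
Since Farah is a knave, "Gio and Ravi are both knights" needs to be false, which holds.
Aldo (knight): "Ravi is a knave" — True. ✓
As a knave, Ravi's statement "Aldo is a knight, and also Kobi is a knave" should be false; it is.

Gio is a knight, Kobi is a knight, Farah is a knave, Aldo is a knight, and Ravi is a knave.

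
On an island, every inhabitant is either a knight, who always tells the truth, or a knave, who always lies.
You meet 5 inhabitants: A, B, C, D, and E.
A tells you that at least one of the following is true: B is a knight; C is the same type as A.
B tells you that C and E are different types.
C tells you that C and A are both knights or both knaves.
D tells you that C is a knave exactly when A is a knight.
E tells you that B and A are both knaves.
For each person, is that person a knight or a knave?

A is a knight, B is a knight, C is a knight, D is a knave, and E is a knave.

A (knight): "at least one of the following is true: B is a knight; C is the same type as A" — true. ✓
B is a knight; "C and E are different types" is true, as required.
Since C is a knight, "C and A are both knights or both knaves" needs to be true, which holds.
Since D is a knave, "C is a knave exactly when A is a knight" needs to be False, which holds.
E is a knave, so "B and A are both knaves" must be False — and it is.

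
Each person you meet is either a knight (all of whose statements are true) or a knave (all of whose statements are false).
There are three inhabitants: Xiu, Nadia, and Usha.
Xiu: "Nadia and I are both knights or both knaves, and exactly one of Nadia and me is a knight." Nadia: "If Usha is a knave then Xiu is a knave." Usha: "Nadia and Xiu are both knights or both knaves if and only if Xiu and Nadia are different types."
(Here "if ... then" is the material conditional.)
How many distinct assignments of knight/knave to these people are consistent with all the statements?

1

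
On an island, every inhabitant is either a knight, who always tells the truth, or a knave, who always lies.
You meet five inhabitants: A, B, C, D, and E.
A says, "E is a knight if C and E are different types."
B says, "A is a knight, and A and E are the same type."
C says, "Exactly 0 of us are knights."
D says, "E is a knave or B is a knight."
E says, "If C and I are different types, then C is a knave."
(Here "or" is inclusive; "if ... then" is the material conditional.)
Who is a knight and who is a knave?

A is a knight, B is a knight, C is a knave, D is a knight, and E is a knight.

Suppose A is a knave. Then A's statement "E is a knight if C and E are different types" would have to be false. Checking the 16 ways to assign the others, none is consistent with every speaker.
(For instance, with B=knight, C=knave, D=knight, E=knight, A's claim "E is a knight if C and E are different types" comes out true where it would need to be false.)
So A must be a knight, making "E is a knight if C and E are different types" true. Taking A=knight, B=knight, C=knave, D=knight, E=knight, each remaining statement checks out:
  B (knight): "A is a knight, and A and E are the same type" — true. ✓
  C (knave): "exactly 0 of us are knights" — false. ✓
  D (knight): "E is a knave or B is a knight" — true. ✓
  E (knight): "if C and I are different types, then C is a knave" — true. ✓
This is the unique consistent assignment.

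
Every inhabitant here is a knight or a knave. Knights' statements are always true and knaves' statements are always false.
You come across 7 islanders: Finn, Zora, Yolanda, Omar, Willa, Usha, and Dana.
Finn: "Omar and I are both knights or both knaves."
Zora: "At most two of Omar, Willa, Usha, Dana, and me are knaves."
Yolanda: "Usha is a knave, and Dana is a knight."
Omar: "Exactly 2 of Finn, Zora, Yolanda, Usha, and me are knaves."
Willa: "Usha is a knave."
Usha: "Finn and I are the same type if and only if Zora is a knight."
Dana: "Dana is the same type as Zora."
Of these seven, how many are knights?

The unique consistent assignment is Finn=knight, Zora=knight, Yolanda=knave, Omar=knight, Willa=knight, Usha=knave, Dana=knave.
That has 4 knights.

4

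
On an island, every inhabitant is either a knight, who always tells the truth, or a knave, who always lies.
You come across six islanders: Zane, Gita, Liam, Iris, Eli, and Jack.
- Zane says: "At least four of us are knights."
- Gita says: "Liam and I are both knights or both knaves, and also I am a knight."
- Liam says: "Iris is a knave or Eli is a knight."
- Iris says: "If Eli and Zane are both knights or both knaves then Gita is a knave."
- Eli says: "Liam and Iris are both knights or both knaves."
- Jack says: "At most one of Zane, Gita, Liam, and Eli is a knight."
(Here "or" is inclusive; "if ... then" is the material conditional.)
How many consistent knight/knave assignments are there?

4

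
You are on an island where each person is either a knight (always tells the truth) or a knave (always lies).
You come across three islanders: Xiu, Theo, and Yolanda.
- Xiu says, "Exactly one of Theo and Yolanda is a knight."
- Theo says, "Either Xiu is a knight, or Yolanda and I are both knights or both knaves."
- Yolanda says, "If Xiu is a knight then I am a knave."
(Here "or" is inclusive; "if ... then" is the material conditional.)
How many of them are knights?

The unique consistent assignment is Xiu=knave, Theo=knight, Yolanda=knight.
That has 2 knights.

2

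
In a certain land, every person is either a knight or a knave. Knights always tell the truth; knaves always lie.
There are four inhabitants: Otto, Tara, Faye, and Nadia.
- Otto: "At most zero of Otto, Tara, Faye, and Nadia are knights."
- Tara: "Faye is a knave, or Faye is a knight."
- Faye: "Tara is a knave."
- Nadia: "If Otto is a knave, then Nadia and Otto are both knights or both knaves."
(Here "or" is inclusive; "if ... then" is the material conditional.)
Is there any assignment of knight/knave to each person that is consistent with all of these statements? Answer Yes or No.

No

Checking all 16 assignments, each has at least one speaker whose statement's truth value contradicts their type.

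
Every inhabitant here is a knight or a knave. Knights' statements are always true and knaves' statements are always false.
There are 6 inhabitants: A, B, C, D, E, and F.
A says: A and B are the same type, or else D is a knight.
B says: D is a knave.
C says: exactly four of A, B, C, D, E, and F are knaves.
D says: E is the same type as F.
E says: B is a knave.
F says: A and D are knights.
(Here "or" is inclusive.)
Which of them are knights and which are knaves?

A is a knight, B is a knave, C is a knave, D is a knight, E is a knight, and F is a knight.

A (knight): "A and B are the same type, or else D is a knight" — True. ✓
B is a knave, so "D is a knave" must be False — and it is.
C is a knave; "exactly four of A, B, C, D, E, and F are knaves" is False, as required.
Since D is a knight, "E is the same type as F" needs to be True, which holds.
E is a knight; "B is a knave" is True, as required.
F is a knight, and the claim "A and D are knights" is indeed True.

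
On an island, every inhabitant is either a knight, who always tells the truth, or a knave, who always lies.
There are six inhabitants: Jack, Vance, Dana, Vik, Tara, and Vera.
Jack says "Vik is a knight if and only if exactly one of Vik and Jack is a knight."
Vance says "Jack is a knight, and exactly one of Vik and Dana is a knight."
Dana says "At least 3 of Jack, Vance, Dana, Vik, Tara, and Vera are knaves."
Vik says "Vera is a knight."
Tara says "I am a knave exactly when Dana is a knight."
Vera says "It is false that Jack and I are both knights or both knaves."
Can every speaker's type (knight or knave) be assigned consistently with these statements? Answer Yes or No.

No

Checking all 64 assignments, each has at least one speaker whose statement's truth value contradicts their type.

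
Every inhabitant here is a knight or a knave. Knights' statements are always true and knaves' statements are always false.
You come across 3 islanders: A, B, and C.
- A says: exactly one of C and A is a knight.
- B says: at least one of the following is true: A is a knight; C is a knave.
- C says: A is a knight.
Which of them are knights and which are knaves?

A is a knave, so "exactly one of C and A is a knight" must be false — and it is.
Since B is a knight, "at least one of the following is true: A is a knight; C is a knave" needs to be True, which holds.
C is a knave, and the claim "A is a knight" is indeed false.

Knights: B. Knaves: A and C.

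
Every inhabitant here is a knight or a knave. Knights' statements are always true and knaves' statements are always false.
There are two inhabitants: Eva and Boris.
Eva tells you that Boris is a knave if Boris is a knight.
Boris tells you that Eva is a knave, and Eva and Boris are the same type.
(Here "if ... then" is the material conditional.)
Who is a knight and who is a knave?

Suppose Eva is a knave. Then Eva's statement "Boris is a knave if Boris is a knight" would have to be false. Checking the 2 ways to assign the others, none is consistent with every speaker.
(For instance, with Boris=knave, Eva's claim "Boris is a knave if Boris is a knight" comes out true where it would need to be false.)
So Eva must be a knight, making "Boris is a knave if Boris is a knight" true. Taking Eva=knight, Boris=knave, each remaining statement checks out:
  Boris (knave): "Eva is a knave, and Eva and Boris are the same type" — false. ✓
This is the unique consistent assignment.

Eva is a knight and Boris is a knave.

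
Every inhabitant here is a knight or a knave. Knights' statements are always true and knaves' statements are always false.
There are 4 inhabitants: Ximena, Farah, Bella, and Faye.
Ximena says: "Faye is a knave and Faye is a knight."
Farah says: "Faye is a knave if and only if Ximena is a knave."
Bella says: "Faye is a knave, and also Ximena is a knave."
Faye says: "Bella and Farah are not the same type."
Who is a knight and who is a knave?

Ximena is a knave, and the claim "Faye is a knave and Faye is a knight" is indeed False.
Farah is a knight; "Faye is a knave if and only if Ximena is a knave" is True, as required.
Bella is a knight; "Faye is a knave, and also Ximena is a knave" is True, as required.
As a knave, Faye's statement "Bella and Farah are not the same type" should be False; it is.

Knights: Farah and Bella. Knaves: Ximena and Faye.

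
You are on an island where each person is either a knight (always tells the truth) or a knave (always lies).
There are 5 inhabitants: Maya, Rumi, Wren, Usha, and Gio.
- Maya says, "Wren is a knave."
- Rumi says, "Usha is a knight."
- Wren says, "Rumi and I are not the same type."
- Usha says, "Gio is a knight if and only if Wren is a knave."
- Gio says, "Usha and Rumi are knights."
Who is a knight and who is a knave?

Maya is a knight, Rumi is a knave, Wren is a knave, Usha is a knave, and Gio is a knave.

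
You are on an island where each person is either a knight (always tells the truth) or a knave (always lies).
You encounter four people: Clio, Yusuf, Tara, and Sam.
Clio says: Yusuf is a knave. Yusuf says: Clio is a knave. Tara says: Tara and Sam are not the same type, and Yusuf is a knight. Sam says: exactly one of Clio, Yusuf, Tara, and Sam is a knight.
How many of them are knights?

The unique consistent assignment is Clio=knave, Yusuf=knight, Tara=knight, Sam=knave.
That has 2 knights.

2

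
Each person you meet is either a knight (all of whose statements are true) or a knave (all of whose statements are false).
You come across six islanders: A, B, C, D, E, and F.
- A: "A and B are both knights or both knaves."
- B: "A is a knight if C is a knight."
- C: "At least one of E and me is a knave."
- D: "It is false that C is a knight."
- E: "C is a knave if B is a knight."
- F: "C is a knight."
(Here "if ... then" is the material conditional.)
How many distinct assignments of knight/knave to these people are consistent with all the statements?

Consistent assignments:
  A=knight, B=knight, C=knight, D=knave, E=knave, F=knight

1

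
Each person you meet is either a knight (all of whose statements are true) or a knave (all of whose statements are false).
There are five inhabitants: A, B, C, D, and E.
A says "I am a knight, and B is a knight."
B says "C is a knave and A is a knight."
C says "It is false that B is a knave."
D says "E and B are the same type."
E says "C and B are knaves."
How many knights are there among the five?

1

The unique consistent assignment is A=knave, B=knave, C=knave, D=knave, E=knight.
That has 1 knight.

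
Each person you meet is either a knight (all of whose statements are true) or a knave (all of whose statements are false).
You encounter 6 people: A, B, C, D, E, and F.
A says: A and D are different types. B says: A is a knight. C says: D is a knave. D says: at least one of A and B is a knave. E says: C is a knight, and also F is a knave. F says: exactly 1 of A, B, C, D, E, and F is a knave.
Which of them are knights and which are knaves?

Since A is a knight, "A and D are different types" needs to be true, which holds.
B (knight): "A is a knight" — true. ✓
As a knight, C's statement "D is a knave" should be true; it is.
D (knave): "at least one of A and B is a knave" — False. ✓
Since E is a knight, "C is a knight, and also F is a knave" needs to be true, which holds.
F is a knave, so "exactly 1 of A, B, C, D, E, and F is a knave" must be False — and it is.

Knights: A, B, C, and E. Knaves: D and F.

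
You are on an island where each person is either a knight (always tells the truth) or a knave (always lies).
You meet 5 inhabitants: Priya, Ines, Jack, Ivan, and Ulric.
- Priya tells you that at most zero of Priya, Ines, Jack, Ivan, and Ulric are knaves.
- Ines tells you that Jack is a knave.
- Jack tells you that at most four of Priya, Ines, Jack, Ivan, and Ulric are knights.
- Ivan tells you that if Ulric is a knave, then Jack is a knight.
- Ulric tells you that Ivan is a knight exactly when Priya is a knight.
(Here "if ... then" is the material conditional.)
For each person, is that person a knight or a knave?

Suppose Priya is a knight. Then Priya's statement "at most zero of Priya, Ines, Jack, Ivan, and Ulric are knaves" would have to be true. Checking the 16 ways to assign the others, none is consistent with every speaker.
(For instance, with Ines=knave, Jack=knight, Ivan=knight, Ulric=knave, Priya's claim "at most zero of Priya, Ines, Jack, Ivan, and Ulric are knaves" comes out false where it would need to be true.)
So Priya must be a knave, making "at most zero of Priya, Ines, Jack, Ivan, and Ulric are knaves" false. Taking Priya=knave, Ines=knave, Jack=knight, Ivan=knight, Ulric=knave, each remaining statement checks out:
  Ines (knave): "Jack is a knave" — false. ✓
  Jack (knight): "at most four of Priya, Ines, Jack, Ivan, and Ulric are knights" — true. ✓
  Ivan (knight): "if Ulric is a knave, then Jack is a knight" — true. ✓
  Ulric (knave): "Ivan is a knight exactly when Priya is a knight" — false. ✓
This is the unique consistent assignment.

Knights: Jack and Ivan. Knaves: Priya, Ines, and Ulric.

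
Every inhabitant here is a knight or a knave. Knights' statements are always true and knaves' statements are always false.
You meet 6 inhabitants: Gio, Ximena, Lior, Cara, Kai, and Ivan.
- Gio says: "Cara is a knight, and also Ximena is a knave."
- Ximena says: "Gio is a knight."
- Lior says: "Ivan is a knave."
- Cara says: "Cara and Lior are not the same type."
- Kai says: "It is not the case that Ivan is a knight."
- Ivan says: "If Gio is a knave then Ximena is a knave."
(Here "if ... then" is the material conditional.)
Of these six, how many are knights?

1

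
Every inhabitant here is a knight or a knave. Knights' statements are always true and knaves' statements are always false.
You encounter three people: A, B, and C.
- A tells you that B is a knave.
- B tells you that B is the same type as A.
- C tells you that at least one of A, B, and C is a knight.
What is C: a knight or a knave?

C is a knight.

Consistent assignments: {A=knight, B=knave, C=knight}
In every consistent assignment, C is a knight.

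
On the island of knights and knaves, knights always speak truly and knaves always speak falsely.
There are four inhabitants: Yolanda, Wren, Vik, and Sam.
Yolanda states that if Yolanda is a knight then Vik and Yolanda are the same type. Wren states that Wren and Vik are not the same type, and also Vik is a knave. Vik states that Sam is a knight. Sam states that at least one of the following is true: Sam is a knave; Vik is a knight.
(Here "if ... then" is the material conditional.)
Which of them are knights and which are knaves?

Knights: Yolanda, Vik, and Sam. Knaves: Wren.

Suppose Yolanda is a knave. Then Yolanda's statement "if Yolanda is a knight then Vik and Yolanda are the same type" would have to be false. Checking the 8 ways to assign the others, none is consistent with every speaker.
(For instance, with Wren=knave, Vik=knight, Sam=knight, Yolanda's claim "if Yolanda is a knight then Vik and Yolanda are the same type" comes out true where it would need to be false.)
So Yolanda must be a knight, making "if Yolanda is a knight then Vik and Yolanda are the same type" true. Taking Yolanda=knight, Wren=knave, Vik=knight, Sam=knight, each remaining statement checks out:
  Wren (knave): "Wren and Vik are not the same type, and also Vik is a knave" — false. ✓
  Vik (knight): "Sam is a knight" — true. ✓
  Sam (knight): "at least one of the following is true: Sam is a knave; Vik is a knight" — true. ✓
This is the unique consistent assignment.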